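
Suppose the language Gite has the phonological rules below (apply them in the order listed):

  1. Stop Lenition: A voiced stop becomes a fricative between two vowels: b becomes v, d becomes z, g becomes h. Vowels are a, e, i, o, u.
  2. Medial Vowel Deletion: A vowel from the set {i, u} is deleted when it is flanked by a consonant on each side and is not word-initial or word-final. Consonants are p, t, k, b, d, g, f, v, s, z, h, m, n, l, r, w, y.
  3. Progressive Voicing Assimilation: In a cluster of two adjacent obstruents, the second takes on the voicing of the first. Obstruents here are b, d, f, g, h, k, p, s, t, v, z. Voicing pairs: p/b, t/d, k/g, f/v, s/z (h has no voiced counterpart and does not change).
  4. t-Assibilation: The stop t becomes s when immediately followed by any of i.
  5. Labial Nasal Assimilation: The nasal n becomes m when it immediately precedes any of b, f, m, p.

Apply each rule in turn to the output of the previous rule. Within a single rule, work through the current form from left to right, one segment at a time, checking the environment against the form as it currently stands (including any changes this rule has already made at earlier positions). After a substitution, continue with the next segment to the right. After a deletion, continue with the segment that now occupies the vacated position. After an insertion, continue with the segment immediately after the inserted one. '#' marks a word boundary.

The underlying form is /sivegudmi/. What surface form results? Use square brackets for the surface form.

1 Stop Lenition: [sivegudmi] → [sivehudmi]
2 Medial Vowel Deletion: [sivehudmi] → [svehdmi]
3 Progressive Voicing Assimilation: [svehdmi] → [sfehtmi]
4 t-Assibilation: no change — [sfehtmi]
5 Labial Nasal Assimilation: no change — [sfehtmi]

[sfehtmi]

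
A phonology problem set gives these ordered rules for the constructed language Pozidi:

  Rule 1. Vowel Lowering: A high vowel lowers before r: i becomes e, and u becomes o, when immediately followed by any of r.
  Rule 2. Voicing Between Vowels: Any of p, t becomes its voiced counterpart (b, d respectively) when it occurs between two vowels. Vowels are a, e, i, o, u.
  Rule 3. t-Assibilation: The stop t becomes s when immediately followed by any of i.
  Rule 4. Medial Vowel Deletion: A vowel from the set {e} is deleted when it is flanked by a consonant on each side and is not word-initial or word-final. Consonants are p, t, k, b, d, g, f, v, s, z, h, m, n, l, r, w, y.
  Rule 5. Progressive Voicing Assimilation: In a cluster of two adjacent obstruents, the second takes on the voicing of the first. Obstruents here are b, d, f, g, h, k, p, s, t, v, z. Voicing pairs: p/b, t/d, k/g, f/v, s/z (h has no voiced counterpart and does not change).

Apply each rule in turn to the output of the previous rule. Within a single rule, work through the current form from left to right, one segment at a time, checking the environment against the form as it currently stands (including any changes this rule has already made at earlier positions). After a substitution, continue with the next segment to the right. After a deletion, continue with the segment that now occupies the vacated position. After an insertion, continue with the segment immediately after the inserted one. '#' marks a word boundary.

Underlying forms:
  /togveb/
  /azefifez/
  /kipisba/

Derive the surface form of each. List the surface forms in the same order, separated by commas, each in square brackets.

/togveb/:
  Rule 1 Vowel Lowering: no change — [togveb]
  Rule 2 Voicing Between Vowels: no change — [togveb]
  Rule 3 t-Assibilation: no change — [togveb]
  Rule 4 Medial Vowel Deletion: [togveb] → [togvb]
  Rule 5 Progressive Voicing Assimilation: no change — [togvb]
/azefifez/:
  Rule 1 Vowel Lowering: no change — [azefifez]
  Rule 2 Voicing Between Vowels: no change — [azefifez]
  Rule 3 t-Assibilation: no change — [azefifez]
  Rule 4 Medial Vowel Deletion: [azefifez] → [azfifz]
  Rule 5 Progressive Voicing Assimilation: [azfifz] → [azvifs]
/kipisba/:
  Rule 1 Vowel Lowering: no change — [kipisba]
  Rule 2 Voicing Between Vowels: [kipisba] → [kibisba]
  Rule 3 t-Assibilation: no change — [kibisba]
  Rule 4 Medial Vowel Deletion: no change — [kibisba]
  Rule 5 Progressive Voicing Assimilation: [kibisba] → [kibispa]

[togvb], [azvifs], [kibispa]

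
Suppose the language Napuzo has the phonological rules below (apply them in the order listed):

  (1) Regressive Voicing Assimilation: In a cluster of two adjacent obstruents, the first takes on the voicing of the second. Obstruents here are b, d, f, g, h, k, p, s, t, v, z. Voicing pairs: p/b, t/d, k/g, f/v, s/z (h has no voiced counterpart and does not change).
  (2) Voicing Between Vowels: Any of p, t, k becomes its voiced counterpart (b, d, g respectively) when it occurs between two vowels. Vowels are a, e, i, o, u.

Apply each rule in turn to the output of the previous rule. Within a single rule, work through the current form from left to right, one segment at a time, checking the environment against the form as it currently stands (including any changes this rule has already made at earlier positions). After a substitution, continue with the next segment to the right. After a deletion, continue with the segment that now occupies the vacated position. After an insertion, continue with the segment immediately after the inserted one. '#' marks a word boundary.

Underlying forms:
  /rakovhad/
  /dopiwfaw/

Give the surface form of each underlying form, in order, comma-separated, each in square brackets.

[ragofhad], [dobiwfaw]

/rakovhad/:
  (1) Regressive Voicing Assimilation: [rakovhad] → [rakofhad]
  (2) Voicing Between Vowels: [rakofhad] → [ragofhad]
/dopiwfaw/:
  (1) Regressive Voicing Assimilation: no change — [dopiwfaw]
  (2) Voicing Between Vowels: [dopiwfaw] → [dobiwfaw]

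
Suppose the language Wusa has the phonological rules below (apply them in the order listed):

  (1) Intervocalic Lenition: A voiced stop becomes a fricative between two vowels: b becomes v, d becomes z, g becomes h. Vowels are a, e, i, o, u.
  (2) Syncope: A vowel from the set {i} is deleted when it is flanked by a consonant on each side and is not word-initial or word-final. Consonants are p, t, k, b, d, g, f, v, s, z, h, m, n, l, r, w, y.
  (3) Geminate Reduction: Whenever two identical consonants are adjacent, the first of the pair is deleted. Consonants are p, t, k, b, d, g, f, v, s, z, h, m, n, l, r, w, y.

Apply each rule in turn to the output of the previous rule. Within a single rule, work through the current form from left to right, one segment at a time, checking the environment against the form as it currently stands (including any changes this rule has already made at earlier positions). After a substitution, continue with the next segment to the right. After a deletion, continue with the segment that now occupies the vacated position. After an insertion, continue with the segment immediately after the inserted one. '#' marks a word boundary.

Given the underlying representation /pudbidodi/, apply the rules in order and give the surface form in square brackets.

[pudbzozi]

(1) Intervocalic Lenition: [pudbidodi] → [pudbizozi]
(2) Syncope: [pudbizozi] → [pudbzozi]
(3) Geminate Reduction: no change — [pudbzozi]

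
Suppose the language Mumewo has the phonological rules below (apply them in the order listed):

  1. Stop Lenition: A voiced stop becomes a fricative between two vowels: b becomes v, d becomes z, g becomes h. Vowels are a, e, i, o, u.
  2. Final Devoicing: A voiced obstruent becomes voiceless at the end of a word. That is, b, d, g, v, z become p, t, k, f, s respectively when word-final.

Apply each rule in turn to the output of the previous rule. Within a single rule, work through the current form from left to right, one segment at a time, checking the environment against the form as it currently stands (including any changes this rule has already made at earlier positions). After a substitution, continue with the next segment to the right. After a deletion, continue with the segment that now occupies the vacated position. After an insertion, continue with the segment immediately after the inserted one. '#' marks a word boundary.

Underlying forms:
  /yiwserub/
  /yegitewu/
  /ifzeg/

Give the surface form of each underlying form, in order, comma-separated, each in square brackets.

/yiwserub/:
  1 Stop Lenition: no change — [yiwserub]
  2 Final Devoicing: [yiwserub] → [yiwserup]
/yegitewu/:
  1 Stop Lenition: [yegitewu] → [yehitewu]
  2 Final Devoicing: no change — [yehitewu]
/ifzeg/:
  1 Stop Lenition: no change — [ifzeg]
  2 Final Devoicing: [ifzeg] → [ifzek]

[yiwserup], [yehitewu], [ifzek]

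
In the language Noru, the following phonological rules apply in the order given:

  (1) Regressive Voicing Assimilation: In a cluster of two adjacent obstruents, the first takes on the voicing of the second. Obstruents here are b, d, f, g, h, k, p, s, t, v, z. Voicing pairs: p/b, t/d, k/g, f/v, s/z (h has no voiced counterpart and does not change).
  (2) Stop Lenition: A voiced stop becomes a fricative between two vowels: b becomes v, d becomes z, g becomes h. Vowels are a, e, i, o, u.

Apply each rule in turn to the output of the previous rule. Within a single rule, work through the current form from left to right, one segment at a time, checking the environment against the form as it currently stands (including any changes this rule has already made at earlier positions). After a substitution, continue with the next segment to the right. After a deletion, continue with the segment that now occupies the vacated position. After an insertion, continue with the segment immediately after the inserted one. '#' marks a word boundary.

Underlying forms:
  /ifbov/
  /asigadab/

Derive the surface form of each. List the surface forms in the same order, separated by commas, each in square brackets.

[ivbov], [asihazab]

/ifbov/:
  (1) Regressive Voicing Assimilation: [ifbov] → [ivbov]
  (2) Stop Lenition: no change — [ivbov]
/asigadab/:
  (1) Regressive Voicing Assimilation: no change — [asigadab]
  (2) Stop Lenition: [asigadab] → [asihazab]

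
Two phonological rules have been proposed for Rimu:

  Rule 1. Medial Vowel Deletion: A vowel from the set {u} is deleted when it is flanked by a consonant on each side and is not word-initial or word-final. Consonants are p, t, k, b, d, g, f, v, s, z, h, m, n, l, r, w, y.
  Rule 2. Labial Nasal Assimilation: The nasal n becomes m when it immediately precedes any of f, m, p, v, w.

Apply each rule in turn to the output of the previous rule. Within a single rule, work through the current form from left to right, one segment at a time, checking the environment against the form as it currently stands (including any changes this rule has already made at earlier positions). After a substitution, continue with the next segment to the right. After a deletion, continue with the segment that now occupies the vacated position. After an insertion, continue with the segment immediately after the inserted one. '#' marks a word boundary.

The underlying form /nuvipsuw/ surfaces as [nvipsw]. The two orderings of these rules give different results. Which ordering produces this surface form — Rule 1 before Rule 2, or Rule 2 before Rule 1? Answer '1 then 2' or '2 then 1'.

2 then 1

Order 1 then 2:
  1 Medial Vowel Deletion: [nuvipsuw] → [nvipsw]
  2 Labial Nasal Assimilation: [nvipsw] → [mvipsw]
  result: [mvipsw]
Order 2 then 1:
  2 Labial Nasal Assimilation: no change — [nuvipsuw]
  1 Medial Vowel Deletion: [nuvipsuw] → [nvipsw]
  result: [nvipsw]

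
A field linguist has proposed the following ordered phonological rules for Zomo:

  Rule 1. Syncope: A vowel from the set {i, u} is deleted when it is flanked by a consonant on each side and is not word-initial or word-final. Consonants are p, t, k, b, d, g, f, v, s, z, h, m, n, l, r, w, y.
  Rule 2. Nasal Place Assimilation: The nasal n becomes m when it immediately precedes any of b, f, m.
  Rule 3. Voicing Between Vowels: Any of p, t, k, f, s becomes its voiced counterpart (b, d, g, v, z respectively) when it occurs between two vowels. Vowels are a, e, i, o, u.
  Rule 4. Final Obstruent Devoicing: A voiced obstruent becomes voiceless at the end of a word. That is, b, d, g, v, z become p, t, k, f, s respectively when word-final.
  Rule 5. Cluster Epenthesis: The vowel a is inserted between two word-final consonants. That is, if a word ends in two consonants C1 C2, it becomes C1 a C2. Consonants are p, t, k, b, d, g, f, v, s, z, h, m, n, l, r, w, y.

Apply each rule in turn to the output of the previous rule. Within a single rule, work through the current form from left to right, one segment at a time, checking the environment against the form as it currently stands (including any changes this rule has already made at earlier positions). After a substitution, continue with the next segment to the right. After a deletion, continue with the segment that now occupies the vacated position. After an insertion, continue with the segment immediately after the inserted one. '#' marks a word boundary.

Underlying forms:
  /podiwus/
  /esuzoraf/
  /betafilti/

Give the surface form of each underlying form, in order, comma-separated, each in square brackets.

/podiwus/:
  Rule 1 Syncope: [podiwus] → [podws]
  Rule 2 Nasal Place Assimilation: no change — [podws]
  Rule 3 Voicing Between Vowels: no change — [podws]
  Rule 4 Final Obstruent Devoicing: no change — [podws]
  Rule 5 Cluster Epenthesis: [podws] → [podwas]
/esuzoraf/:
  Rule 1 Syncope: [esuzoraf] → [eszoraf]
  Rule 2 Nasal Place Assimilation: no change — [eszoraf]
  Rule 3 Voicing Between Vowels: no change — [eszoraf]
  Rule 4 Final Obstruent Devoicing: no change — [eszoraf]
  Rule 5 Cluster Epenthesis: no change — [eszoraf]
/betafilti/:
  Rule 1 Syncope: [betafilti] → [betaflti]
  Rule 2 Nasal Place Assimilation: no change — [betaflti]
  Rule 3 Voicing Between Vowels: [betaflti] → [bedaflti]
  Rule 4 Final Obstruent Devoicing: no change — [bedaflti]
  Rule 5 Cluster Epenthesis: no change — [bedaflti]

[podwas], [eszoraf], [bedaflti]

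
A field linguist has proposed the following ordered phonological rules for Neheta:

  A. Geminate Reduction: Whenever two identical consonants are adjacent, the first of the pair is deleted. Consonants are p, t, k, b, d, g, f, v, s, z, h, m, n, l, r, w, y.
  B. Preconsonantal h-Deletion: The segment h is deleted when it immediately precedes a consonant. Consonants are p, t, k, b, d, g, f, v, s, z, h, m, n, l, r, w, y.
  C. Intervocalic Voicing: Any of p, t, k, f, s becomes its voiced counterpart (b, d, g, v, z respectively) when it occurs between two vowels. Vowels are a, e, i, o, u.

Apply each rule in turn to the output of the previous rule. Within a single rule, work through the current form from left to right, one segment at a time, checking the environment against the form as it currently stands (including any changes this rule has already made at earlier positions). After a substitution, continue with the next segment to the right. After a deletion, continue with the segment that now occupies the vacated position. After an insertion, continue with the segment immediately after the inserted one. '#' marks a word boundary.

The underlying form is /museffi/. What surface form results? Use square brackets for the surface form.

A Geminate Reduction: [museffi] → [musefi]
B Preconsonantal h-Deletion: no change — [musefi]
C Intervocalic Voicing: [musefi] → [muzevi]

[muzevi]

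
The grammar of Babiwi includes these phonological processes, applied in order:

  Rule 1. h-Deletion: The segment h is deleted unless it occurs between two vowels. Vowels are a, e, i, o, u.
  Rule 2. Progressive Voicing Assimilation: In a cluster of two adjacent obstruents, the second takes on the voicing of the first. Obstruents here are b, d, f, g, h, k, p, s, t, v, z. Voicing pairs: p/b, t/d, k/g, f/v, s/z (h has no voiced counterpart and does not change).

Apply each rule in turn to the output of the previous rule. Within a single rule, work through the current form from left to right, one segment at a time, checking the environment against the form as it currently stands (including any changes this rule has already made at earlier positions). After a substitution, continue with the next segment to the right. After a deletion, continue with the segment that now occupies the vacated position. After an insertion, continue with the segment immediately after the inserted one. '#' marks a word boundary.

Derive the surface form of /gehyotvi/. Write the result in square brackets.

[geyotfi]

Rule 1 h-Deletion: [gehyotvi] → [geyotvi]
Rule 2 Progressive Voicing Assimilation: [geyotvi] → [geyotfi]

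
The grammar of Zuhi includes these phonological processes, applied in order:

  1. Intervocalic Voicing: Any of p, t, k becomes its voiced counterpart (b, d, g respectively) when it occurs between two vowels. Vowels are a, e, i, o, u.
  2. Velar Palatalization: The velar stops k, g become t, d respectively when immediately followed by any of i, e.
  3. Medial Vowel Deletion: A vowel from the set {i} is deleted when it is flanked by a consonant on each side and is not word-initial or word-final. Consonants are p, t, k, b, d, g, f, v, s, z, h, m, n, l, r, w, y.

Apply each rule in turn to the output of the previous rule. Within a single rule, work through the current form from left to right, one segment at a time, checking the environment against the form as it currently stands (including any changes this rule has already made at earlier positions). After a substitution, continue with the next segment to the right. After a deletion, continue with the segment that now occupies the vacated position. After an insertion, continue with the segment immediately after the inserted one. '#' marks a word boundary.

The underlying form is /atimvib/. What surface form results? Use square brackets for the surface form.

1 Intervocalic Voicing: [atimvib] → [adimvib]
2 Velar Palatalization: no change — [adimvib]
3 Medial Vowel Deletion: [adimvib] → [admvb]

[admvb]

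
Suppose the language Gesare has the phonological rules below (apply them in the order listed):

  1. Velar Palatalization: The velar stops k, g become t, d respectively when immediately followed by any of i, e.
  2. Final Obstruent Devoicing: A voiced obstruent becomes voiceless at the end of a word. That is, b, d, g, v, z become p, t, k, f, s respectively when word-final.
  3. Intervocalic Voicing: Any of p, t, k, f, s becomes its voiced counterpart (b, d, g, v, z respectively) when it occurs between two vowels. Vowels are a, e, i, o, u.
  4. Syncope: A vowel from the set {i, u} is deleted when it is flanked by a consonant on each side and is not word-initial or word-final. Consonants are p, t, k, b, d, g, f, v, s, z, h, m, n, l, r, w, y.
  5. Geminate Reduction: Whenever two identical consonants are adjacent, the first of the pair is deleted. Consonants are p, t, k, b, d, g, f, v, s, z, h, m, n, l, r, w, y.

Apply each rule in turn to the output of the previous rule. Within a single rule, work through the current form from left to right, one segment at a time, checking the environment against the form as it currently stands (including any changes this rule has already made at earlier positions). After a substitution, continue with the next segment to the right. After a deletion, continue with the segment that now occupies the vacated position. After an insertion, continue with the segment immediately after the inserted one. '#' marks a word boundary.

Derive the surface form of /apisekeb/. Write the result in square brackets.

1 Velar Palatalization: [apisekeb] → [apiseteb]
2 Final Obstruent Devoicing: [apiseteb] → [apisetep]
3 Intervocalic Voicing: [apisetep] → [abizedep]
4 Syncope: [abizedep] → [abzedep]
5 Geminate Reduction: no change — [abzedep]

[abzedep]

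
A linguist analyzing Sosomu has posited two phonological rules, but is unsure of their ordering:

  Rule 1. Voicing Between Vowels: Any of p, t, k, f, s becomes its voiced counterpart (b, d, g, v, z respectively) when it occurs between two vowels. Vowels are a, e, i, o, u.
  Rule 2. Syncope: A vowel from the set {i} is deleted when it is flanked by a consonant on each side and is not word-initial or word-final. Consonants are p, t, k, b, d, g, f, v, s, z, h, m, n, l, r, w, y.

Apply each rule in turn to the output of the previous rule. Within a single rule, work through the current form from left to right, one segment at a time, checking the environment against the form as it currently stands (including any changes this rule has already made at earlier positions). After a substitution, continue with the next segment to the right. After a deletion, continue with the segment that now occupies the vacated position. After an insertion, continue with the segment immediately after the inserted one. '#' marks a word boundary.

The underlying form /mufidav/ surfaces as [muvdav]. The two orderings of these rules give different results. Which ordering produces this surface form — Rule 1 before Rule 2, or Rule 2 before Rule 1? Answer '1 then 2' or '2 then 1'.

Order 1 then 2:
  1 Voicing Between Vowels: [mufidav] → [muvidav]
  2 Syncope: [muvidav] → [muvdav]
  result: [muvdav]
Order 2 then 1:
  2 Syncope: [mufidav] → [mufdav]
  1 Voicing Between Vowels: no change — [mufdav]
  result: [mufdav]

1 then 2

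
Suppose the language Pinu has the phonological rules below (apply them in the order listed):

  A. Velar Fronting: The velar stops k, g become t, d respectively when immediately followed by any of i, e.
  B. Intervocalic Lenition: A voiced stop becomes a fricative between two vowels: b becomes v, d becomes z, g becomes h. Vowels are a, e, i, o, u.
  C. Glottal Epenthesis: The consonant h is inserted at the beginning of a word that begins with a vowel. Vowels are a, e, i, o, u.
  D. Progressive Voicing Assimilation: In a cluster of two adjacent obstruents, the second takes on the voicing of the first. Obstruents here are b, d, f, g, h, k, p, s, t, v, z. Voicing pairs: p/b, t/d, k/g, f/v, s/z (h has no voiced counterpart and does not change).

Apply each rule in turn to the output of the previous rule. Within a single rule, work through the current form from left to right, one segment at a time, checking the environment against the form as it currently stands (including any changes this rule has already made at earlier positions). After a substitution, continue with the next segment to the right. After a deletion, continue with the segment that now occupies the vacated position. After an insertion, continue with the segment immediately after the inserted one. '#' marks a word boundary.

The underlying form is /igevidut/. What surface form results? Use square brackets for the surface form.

A Velar Fronting: [igevidut] → [idevidut]
B Intervocalic Lenition: [idevidut] → [izevizut]
C Glottal Epenthesis: [izevizut] → [hizevizut]
D Progressive Voicing Assimilation: no change — [hizevizut]

[hizevizut]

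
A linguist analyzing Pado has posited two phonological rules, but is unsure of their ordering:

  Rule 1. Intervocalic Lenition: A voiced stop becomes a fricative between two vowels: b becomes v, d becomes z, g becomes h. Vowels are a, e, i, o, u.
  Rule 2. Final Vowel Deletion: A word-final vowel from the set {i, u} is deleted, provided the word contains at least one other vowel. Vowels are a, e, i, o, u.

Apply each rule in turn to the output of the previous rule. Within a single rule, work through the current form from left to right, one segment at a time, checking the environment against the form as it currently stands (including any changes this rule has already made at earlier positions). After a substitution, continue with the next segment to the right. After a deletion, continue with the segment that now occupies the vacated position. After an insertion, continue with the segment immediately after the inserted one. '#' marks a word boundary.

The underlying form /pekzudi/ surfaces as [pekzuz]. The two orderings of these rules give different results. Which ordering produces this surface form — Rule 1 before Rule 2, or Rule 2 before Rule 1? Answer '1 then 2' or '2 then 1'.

Order 1 then 2:
  1 Intervocalic Lenition: [pekzudi] → [pekzuzi]
  2 Final Vowel Deletion: [pekzuzi] → [pekzuz]
  result: [pekzuz]
Order 2 then 1:
  2 Final Vowel Deletion: [pekzudi] → [pekzud]
  1 Intervocalic Lenition: no change — [pekzud]
  result: [pekzud]

1 then 2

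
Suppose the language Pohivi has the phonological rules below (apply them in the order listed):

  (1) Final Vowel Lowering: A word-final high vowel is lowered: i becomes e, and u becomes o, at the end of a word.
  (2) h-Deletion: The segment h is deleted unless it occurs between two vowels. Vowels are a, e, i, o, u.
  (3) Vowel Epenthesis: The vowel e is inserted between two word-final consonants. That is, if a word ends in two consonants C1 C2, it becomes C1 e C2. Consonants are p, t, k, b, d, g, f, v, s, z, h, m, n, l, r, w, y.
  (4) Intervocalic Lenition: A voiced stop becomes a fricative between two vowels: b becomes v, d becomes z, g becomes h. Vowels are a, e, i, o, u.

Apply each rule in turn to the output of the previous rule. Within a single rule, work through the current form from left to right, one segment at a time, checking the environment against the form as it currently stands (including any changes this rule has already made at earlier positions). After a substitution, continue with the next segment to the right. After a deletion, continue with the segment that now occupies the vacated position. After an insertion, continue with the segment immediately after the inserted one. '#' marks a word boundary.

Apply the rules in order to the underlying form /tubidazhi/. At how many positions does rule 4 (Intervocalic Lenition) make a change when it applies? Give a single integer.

(1) Final Vowel Lowering: [tubidazhi] → [tubidazhe]
(2) h-Deletion: [tubidazhe] → [tubidaze]
(3) Vowel Epenthesis: no change — [tubidaze]
(4) Intervocalic Lenition: [tubidaze] → [tuvizaze]
Rule 4 changed 2 position(s).

2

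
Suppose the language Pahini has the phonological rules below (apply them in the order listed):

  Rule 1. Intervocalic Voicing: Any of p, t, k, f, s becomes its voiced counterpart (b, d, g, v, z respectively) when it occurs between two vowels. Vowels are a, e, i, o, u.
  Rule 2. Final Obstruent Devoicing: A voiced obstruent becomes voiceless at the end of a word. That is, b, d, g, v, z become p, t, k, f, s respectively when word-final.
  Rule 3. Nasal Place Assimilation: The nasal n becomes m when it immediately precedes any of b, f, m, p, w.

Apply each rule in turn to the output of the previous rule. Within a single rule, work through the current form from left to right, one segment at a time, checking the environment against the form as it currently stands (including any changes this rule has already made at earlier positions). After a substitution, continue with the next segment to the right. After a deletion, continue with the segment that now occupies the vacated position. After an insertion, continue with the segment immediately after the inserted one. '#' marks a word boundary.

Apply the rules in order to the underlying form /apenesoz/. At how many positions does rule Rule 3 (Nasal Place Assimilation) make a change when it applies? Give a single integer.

Rule 1 Intervocalic Voicing: [apenesoz] → [abenezoz]
Rule 2 Final Obstruent Devoicing: [abenezoz] → [abenezos]
Rule 3 Nasal Place Assimilation: no change — [abenezos]
Rule Rule 3 changed 0 position(s).

0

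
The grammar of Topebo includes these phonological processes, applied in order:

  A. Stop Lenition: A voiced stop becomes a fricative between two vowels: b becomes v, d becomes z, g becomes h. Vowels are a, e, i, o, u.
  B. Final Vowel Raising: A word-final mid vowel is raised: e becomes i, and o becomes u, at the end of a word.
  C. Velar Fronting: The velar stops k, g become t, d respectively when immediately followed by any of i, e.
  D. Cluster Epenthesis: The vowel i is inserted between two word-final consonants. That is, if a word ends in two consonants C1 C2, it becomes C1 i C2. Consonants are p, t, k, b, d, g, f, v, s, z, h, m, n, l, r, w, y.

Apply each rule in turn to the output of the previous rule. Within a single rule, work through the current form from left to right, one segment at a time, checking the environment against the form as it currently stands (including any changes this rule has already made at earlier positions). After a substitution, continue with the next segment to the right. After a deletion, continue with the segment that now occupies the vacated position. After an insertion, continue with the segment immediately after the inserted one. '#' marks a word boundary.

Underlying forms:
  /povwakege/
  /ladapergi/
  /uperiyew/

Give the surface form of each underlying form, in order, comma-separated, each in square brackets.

/povwakege/:
  A Stop Lenition: [povwakege] → [povwakehe]
  B Final Vowel Raising: [povwakehe] → [povwakehi]
  C Velar Fronting: [povwakehi] → [povwatehi]
  D Cluster Epenthesis: no change — [povwatehi]
/ladapergi/:
  A Stop Lenition: [ladapergi] → [lazapergi]
  B Final Vowel Raising: no change — [lazapergi]
  C Velar Fronting: [lazapergi] → [lazaperdi]
  D Cluster Epenthesis: no change — [lazaperdi]
/uperiyew/:
  A Stop Lenition: no change — [uperiyew]
  B Final Vowel Raising: no change — [uperiyew]
  C Velar Fronting: no change — [uperiyew]
  D Cluster Epenthesis: no change — [uperiyew]

[povwatehi], [lazaperdi], [uperiyew]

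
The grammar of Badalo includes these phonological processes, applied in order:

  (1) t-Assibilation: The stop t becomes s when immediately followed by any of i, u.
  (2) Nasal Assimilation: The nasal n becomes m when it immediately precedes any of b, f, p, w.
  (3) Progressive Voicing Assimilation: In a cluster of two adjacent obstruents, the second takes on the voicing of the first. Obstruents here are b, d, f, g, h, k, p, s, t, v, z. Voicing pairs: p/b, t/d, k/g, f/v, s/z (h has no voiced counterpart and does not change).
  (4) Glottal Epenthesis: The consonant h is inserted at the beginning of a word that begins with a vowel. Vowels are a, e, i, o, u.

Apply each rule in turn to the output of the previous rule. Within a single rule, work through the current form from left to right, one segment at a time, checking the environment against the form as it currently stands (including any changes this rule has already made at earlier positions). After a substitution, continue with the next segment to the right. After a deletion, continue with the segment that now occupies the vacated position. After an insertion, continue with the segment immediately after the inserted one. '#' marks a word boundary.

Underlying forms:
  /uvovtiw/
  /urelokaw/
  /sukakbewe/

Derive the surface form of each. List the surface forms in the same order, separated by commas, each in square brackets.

[huvovziw], [hurelokaw], [sukakpewe]

/uvovtiw/:
  (1) t-Assibilation: [uvovtiw] → [uvovsiw]
  (2) Nasal Assimilation: no change — [uvovsiw]
  (3) Progressive Voicing Assimilation: [uvovsiw] → [uvovziw]
  (4) Glottal Epenthesis: [uvovziw] → [huvovziw]
/urelokaw/:
  (1) t-Assibilation: no change — [urelokaw]
  (2) Nasal Assimilation: no change — [urelokaw]
  (3) Progressive Voicing Assimilation: no change — [urelokaw]
  (4) Glottal Epenthesis: [urelokaw] → [hurelokaw]
/sukakbewe/:
  (1) t-Assibilation: no change — [sukakbewe]
  (2) Nasal Assimilation: no change — [sukakbewe]
  (3) Progressive Voicing Assimilation: [sukakbewe] → [sukakpewe]
  (4) Glottal Epenthesis: no change — [sukakpewe]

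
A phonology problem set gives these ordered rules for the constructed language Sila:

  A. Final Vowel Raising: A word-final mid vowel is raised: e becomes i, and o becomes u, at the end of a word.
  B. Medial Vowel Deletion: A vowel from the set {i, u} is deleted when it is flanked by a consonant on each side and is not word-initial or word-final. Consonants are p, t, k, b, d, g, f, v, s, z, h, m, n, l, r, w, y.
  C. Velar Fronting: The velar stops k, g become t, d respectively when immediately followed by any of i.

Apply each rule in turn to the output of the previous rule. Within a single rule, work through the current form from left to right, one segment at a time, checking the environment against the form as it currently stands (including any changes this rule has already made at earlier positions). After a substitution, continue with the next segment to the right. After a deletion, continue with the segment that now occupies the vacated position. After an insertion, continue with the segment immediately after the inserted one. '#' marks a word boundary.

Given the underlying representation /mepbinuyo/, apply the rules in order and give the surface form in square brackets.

[mepbnyu]

A Final Vowel Raising: [mepbinuyo] → [mepbinuyu]
B Medial Vowel Deletion: [mepbinuyu] → [mepbnyu]
C Velar Fronting: no change — [mepbnyu]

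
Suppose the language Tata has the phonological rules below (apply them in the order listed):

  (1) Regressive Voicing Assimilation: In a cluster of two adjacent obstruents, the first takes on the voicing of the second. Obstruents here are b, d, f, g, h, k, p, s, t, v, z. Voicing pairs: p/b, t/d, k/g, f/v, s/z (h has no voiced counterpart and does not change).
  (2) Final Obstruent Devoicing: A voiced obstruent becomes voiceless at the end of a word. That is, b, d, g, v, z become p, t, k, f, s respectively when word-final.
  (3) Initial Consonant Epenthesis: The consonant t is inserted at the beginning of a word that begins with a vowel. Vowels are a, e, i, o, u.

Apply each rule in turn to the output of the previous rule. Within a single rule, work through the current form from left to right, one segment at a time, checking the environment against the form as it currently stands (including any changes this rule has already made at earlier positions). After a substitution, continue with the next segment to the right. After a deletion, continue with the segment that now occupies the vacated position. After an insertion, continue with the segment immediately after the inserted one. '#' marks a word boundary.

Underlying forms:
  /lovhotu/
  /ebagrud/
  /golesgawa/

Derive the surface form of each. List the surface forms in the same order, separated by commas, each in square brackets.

[lofhotu], [tebagrut], [golezgawa]

/lovhotu/:
  (1) Regressive Voicing Assimilation: [lovhotu] → [lofhotu]
  (2) Final Obstruent Devoicing: no change — [lofhotu]
  (3) Initial Consonant Epenthesis: no change — [lofhotu]
/ebagrud/:
  (1) Regressive Voicing Assimilation: no change — [ebagrud]
  (2) Final Obstruent Devoicing: [ebagrud] → [ebagrut]
  (3) Initial Consonant Epenthesis: [ebagrut] → [tebagrut]
/golesgawa/:
  (1) Regressive Voicing Assimilation: [golesgawa] → [golezgawa]
  (2) Final Obstruent Devoicing: no change — [golezgawa]
  (3) Initial Consonant Epenthesis: no change — [golezgawa]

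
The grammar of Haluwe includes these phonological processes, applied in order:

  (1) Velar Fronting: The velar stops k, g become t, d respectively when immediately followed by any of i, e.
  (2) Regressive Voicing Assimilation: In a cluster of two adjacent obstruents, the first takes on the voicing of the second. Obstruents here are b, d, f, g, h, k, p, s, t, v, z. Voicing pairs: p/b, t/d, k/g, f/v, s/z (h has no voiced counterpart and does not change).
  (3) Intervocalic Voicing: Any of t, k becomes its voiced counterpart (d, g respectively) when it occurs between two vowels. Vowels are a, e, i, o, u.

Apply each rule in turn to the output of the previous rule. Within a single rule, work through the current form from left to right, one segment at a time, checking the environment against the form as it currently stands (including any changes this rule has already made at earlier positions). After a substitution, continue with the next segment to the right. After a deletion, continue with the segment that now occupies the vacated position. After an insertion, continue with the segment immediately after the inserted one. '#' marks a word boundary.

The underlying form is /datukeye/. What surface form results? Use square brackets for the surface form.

(1) Velar Fronting: [datukeye] → [datuteye]
(2) Regressive Voicing Assimilation: no change — [datuteye]
(3) Intervocalic Voicing: [datuteye] → [dadudeye]

[dadudeye]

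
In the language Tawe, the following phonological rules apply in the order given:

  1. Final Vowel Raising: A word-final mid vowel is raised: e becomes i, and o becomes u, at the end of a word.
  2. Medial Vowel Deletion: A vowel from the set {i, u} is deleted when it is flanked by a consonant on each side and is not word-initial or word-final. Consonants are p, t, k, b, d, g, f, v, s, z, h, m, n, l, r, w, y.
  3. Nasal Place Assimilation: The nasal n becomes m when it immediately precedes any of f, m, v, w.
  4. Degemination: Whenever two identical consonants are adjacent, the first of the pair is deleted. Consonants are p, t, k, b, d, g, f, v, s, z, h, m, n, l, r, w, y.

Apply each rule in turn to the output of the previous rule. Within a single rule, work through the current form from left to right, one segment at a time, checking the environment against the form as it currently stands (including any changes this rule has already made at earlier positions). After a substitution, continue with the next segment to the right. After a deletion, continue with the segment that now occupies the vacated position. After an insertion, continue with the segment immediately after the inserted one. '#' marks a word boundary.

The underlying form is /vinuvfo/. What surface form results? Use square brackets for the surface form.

[vmvfu]

1 Final Vowel Raising: [vinuvfo] → [vinuvfu]
2 Medial Vowel Deletion: [vinuvfu] → [vnvfu]
3 Nasal Place Assimilation: [vnvfu] → [vmvfu]
4 Degemination: no change — [vmvfu]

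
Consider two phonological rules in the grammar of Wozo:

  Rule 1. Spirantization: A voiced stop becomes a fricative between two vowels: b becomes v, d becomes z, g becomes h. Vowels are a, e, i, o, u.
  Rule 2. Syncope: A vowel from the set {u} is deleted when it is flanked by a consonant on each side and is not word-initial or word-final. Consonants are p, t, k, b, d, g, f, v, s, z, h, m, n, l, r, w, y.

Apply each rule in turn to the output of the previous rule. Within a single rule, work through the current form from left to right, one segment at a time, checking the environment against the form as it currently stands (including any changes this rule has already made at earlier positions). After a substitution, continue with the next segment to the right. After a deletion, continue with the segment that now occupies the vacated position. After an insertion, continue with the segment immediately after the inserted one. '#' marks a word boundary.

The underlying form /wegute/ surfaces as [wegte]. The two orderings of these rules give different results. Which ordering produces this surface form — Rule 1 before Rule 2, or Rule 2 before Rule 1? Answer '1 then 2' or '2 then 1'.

Order 1 then 2:
  1 Spirantization: [wegute] → [wehute]
  2 Syncope: [wehute] → [wehte]
  result: [wehte]
Order 2 then 1:
  2 Syncope: [wegute] → [wegte]
  1 Spirantization: no change — [wegte]
  result: [wegte]

2 then 1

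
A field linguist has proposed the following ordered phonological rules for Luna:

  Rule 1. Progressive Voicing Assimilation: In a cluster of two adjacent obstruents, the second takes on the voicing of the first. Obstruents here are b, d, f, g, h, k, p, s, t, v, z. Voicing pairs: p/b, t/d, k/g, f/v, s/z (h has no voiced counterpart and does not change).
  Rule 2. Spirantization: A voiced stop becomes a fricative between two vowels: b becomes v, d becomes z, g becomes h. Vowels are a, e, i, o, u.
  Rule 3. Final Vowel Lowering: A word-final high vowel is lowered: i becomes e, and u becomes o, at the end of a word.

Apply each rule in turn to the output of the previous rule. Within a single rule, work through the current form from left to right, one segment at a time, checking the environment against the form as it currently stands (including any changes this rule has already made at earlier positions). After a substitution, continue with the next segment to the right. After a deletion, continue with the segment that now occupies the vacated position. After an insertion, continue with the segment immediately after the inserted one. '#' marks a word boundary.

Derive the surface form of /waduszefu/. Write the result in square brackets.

Rule 1 Progressive Voicing Assimilation: [waduszefu] → [wadussefu]
Rule 2 Spirantization: [wadussefu] → [wazussefu]
Rule 3 Final Vowel Lowering: [wazussefu] → [wazussefo]

[wazussefo]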